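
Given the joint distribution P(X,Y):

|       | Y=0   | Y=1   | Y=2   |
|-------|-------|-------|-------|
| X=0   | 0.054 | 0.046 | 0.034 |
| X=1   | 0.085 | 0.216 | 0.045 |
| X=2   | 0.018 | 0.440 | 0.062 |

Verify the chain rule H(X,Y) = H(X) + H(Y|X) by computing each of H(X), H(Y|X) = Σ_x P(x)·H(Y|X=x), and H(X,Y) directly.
H(X) = 1.4089 bits, H(Y|X) = 1.0440 bits, H(X,Y) = 2.4530 bits

Marginal of X (row sums):
  P(X=0) = 0.054 + 0.046 + 0.034 = 0.134
  P(X=1) = 0.085 + 0.216 + 0.045 = 0.346
  P(X=2) = 0.018 + 0.440 + 0.062 = 0.520
H(X) = -[0.134·log₂(0.134) + 0.346·log₂(0.346) + 0.520·log₂(0.520)]
  = 0.38856 + 0.52978 + 0.49058 = 1.4089 bits

H(Y|X) = Σ_x P(x)·H(Y|X=x):
  X=0: P(X=0) = 0.134, P(Y|X=0) = (27/67, 23/67, 17/67) → H(Y|X=0) = 1.55996
  X=1: P(X=1) = 0.346, P(Y|X=1) = (85/346, 108/173, 45/346) → H(Y|X=1) = 1.30461
  X=2: P(X=2) = 0.520, P(Y|X=2) = (9/260, 11/13, 31/260) → H(Y|X=2) = 0.73772
H(Y|X) = 0.134·1.55996 + 0.346·1.30461 + 0.520·0.73772 = 1.0440 bits

H(X,Y) = -Σ_{x,y} P(x,y) log₂ P(x,y). Per-cell terms -P(x,y)·log₂P(x,y):
  X=0: 0.22739, 0.20434, 0.16586
  X=1: 0.30229, 0.47755, 0.20133
  X=2: 0.10433, 0.52115, 0.24872
Sum of the 9 terms: H(X,Y) = 2.4530 bits

Chain rule check:
  H(X) + H(Y|X) = 1.4089 + 1.0440 = 2.4529 bits
  H(X,Y) = 2.4530 bits
✓ Chain rule verified (Δ = 0.0001 is 4-dp rounding noise: each of the three values was rounded independently).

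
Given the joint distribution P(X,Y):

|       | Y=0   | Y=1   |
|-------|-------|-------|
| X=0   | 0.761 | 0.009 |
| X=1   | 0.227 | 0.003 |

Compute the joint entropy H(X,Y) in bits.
0.8718 bits

H(X,Y) = -Σ_{x,y} P(x,y) log₂ P(x,y). Per-cell terms -P(x,y)·log₂P(x,y):
  X=0: 0.2999, 0.0612
  X=1: 0.4856, 0.0251
Sum of the 4 terms: H(X,Y) = 0.8718 bits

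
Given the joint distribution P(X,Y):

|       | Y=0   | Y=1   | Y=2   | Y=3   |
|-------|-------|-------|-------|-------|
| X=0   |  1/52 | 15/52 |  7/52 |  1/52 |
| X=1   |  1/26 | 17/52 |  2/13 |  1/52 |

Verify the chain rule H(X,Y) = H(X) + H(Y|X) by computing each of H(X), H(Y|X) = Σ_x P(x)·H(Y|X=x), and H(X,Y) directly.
H(X) = 0.9957 bits, H(Y|X) = 1.3635 bits, H(X,Y) = 2.3593 bits

Marginal of X (row sums):
  P(X=0) = 1/52 + 15/52 + 7/52 + 1/52 = 6/13
  P(X=1) = 1/26 + 17/52 + 2/13 + 1/52 = 7/13
H(X) = -[(6/13)·log₂(6/13) + (7/13)·log₂(7/13)]
  = 0.5148 + 0.4809 = 0.9957 bits

H(Y|X) = Σ_x P(x)·H(Y|X=x):
  X=0: P(X=0) = 6/13, P(Y|X=0) = (1/24, 5/8, 7/24, 1/24) → H(Y|X=0) = 1.3243
  X=1: P(X=1) = 7/13, P(Y|X=1) = (1/14, 17/28, 2/7, 1/28) → H(Y|X=1) = 1.3971
H(Y|X) = (6/13)·1.3243 + (7/13)·1.3971 = 1.3635 bits

H(X,Y) = -Σ_{x,y} P(x,y) log₂ P(x,y). Per-cell terms -P(x,y)·log₂P(x,y):
  X=0: 0.1096, 0.5174, 0.3895, 0.1096
  X=1: 0.1808, 0.5273, 0.4155, 0.1096
Sum of the 8 terms: H(X,Y) = 2.3593 bits

Chain rule check:
  H(X) + H(Y|X) = 0.9957 + 1.3635 = 2.3592 bits
  H(X,Y) = 2.3593 bits
✓ Chain rule verified (Δ = 0.0001 is 4-dp rounding noise: each of the three values was rounded independently).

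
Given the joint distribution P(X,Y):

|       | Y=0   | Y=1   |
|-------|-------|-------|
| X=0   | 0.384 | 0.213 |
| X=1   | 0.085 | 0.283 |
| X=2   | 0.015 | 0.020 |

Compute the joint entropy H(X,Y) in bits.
2.0269 bits

H(X,Y) = -Σ_{x,y} P(x,y) log₂ P(x,y). Per-cell terms -P(x,y)·log₂P(x,y):
  X=0: 0.5302, 0.4752
  X=1: 0.3023, 0.5154
  X=2: 0.0909, 0.1129
Sum of the 6 terms: H(X,Y) = 2.0269 bits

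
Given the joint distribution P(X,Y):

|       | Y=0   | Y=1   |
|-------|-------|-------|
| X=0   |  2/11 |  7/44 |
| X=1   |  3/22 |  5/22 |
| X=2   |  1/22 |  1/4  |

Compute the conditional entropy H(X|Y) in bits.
1.5039 bits

H(X|Y) = H(X,Y) - H(Y)

H(X,Y) = -Σ_{x,y} P(x,y) log₂ P(x,y). Per-cell terms -P(x,y)·log₂P(x,y):
  X=0: 0.4472, 0.4219
  X=1: 0.3920, 0.4858
  X=2: 0.2027, 0.5000
Sum of the 6 terms: H(X,Y) = 2.4496 bits

Marginal of Y (column sums):
  P(Y=0) = 2/11 + 3/22 + 1/22 = 4/11
  P(Y=1) = 7/44 + 5/22 + 1/4 = 7/11
H(Y) = -[(4/11)·log₂(4/11) + (7/11)·log₂(7/11)]
  = 0.5307 + 0.4150 = 0.9457 bits

H(X|Y) = H(X,Y) - H(Y) = 2.4496 - 0.9457 = 1.5039 bits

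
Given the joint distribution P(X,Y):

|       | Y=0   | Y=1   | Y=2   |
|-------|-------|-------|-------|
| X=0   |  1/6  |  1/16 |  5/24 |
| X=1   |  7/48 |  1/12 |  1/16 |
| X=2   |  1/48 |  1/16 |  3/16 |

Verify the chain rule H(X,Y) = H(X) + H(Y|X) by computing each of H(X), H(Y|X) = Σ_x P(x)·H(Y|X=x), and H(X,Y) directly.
H(X) = 1.5506 bits, H(Y|X) = 1.3746 bits, H(X,Y) = 2.9253 bits

Marginal of X (row sums):
  P(X=0) = 1/6 + 1/16 + 5/24 = 7/16
  P(X=1) = 7/48 + 1/12 + 1/16 = 7/24
  P(X=2) = 1/48 + 1/16 + 3/16 = 13/48
H(X) = -[(7/16)·log₂(7/16) + (7/24)·log₂(7/24) + (13/48)·log₂(13/48)]
  = 0.52178 + 0.51847 + 0.51039 = 1.5506 bits

H(Y|X) = Σ_x P(x)·H(Y|X=x):
  X=0: P(X=0) = 7/16, P(Y|X=0) = (8/21, 1/7, 10/21) → H(Y|X=0) = 1.44117
  X=1: P(X=1) = 7/24, P(Y|X=1) = (1/2, 2/7, 3/14) → H(Y|X=1) = 1.49261
  X=2: P(X=2) = 13/48, P(Y|X=2) = (1/13, 3/13, 9/13) → H(Y|X=2) = 1.14012
H(Y|X) = (7/16)·1.44117 + (7/24)·1.49261 + (13/48)·1.14012 = 1.3746 bits

H(X,Y) = -Σ_{x,y} P(x,y) log₂ P(x,y). Per-cell terms -P(x,y)·log₂P(x,y):
  X=0: 0.43083, 0.25000, 0.47147
  X=1: 0.40507, 0.29875, 0.25000
  X=2: 0.11635, 0.25000, 0.45282
Sum of the 9 terms: H(X,Y) = 2.9253 bits

Chain rule check:
  H(X) + H(Y|X) = 1.5506 + 1.3746 = 2.9252 bits
  H(X,Y) = 2.9253 bits
✓ Chain rule verified (Δ = 0.0001 is 4-dp rounding noise: each of the three values was rounded independently).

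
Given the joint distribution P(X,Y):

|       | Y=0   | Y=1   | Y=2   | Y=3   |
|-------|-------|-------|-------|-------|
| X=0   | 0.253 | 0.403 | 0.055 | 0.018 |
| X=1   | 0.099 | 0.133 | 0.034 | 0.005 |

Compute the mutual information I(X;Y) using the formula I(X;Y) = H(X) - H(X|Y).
0.0052 bits

I(X;Y) = H(X) - H(X|Y)

Marginal of X (row sums):
  P(X=0) = 0.253 + 0.403 + 0.055 + 0.018 = 0.729
  P(X=1) = 0.099 + 0.133 + 0.034 + 0.005 = 0.271
H(X) = -[0.729·log₂(0.729) + 0.271·log₂(0.271)]
  = 0.3324 + 0.5105 = 0.8429 bits

Marginal of Y (column sums):
  P(Y=0) = 0.253 + 0.099 = 0.352
  P(Y=1) = 0.403 + 0.133 = 0.536
  P(Y=2) = 0.055 + 0.034 = 0.089
  P(Y=3) = 0.018 + 0.005 = 0.023
H(X|Y) = Σ_y P(y)·H(X|Y=y):
  Y=0: P(Y=0) = 0.352, P(X|Y=0) = (23/32, 9/32) → H(X|Y=0) = 0.8571
  Y=1: P(Y=1) = 0.536, P(X|Y=1) = (403/536, 133/536) → H(X|Y=1) = 0.8083
  Y=2: P(Y=2) = 0.089, P(X|Y=2) = (55/89, 34/89) → H(X|Y=2) = 0.9595
  Y=3: P(Y=3) = 0.023, P(X|Y=3) = (18/23, 5/23) → H(X|Y=3) = 0.7554
H(X|Y) = 0.352·0.8571 + 0.536·0.8083 + 0.089·0.9595 + 0.023·0.7554 = 0.8377 bits

I(X;Y) = H(X) - H(X|Y) = 0.8429 - 0.8377 = 0.0052 bits

Cross-check via I(X;Y) = H(X) + H(Y) - H(X,Y): computing H(Y) from the column sums and H(X,Y) from the 8 cells in the same way gives H(Y) = 1.4483 bits and H(X,Y) = 2.2860 bits, so
I(X;Y) = 0.8429 + 1.4483 - 2.2860 = 0.0052 bits ✓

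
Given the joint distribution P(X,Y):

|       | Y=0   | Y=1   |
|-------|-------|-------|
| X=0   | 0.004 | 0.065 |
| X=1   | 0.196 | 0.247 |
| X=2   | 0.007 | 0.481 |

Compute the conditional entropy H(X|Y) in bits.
1.0696 bits

H(X|Y) = H(X,Y) - H(Y)

H(X,Y) = -Σ_{x,y} P(x,y) log₂ P(x,y). Per-cell terms -P(x,y)·log₂P(x,y):
  X=0: 0.0319, 0.2563
  X=1: 0.4608, 0.4983
  X=2: 0.0501, 0.5079
Sum of the 6 terms: H(X,Y) = 1.8053 bits

Marginal of Y (column sums):
  P(Y=0) = 0.004 + 0.196 + 0.007 = 0.207
  P(Y=1) = 0.065 + 0.247 + 0.481 = 0.793
H(Y) = -[0.207·log₂(0.207) + 0.793·log₂(0.793)]
  = 0.4704 + 0.2653 = 0.7357 bits

H(X|Y) = H(X,Y) - H(Y) = 1.8053 - 0.7357 = 1.0696 bits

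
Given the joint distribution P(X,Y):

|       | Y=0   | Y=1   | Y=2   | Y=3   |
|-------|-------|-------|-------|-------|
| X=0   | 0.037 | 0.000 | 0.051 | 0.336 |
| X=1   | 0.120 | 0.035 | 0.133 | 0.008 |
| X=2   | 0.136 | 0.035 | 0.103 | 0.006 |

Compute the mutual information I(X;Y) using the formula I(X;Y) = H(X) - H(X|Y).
0.5478 bits

I(X;Y) = H(X) - H(X|Y)

Marginal of X (row sums):
  P(X=0) = 0.037 + 0.000 + 0.051 + 0.336 = 0.424
  P(X=1) = 0.120 + 0.035 + 0.133 + 0.008 = 0.296
  P(X=2) = 0.136 + 0.035 + 0.103 + 0.006 = 0.280
H(X) = -[0.424·log₂(0.424) + 0.296·log₂(0.296) + 0.280·log₂(0.280)]
  = 0.524854 + 0.519874 + 0.514220 = 1.55895 bits

Marginal of Y (column sums):
  P(Y=0) = 0.037 + 0.120 + 0.136 = 0.293
  P(Y=1) = 0.000 + 0.035 + 0.035 = 0.070
  P(Y=2) = 0.051 + 0.133 + 0.103 = 0.287
  P(Y=3) = 0.336 + 0.008 + 0.006 = 0.350
H(X|Y) = Σ_y P(y)·H(X|Y=y):
  Y=0: P(Y=0) = 0.293, P(X|Y=0) = (37/293, 120/293, 136/293) → H(X|Y=0) = 1.418403
  Y=1: P(Y=1) = 0.070, P(X|Y=1) = (0, 1/2, 1/2) → H(X|Y=1) = 1.000000
  Y=2: P(Y=2) = 0.287, P(X|Y=2) = (51/287, 19/41, 103/287) → H(X|Y=2) = 1.487709
  Y=3: P(Y=3) = 0.350, P(X|Y=3) = (24/25, 4/175, 3/175) → H(X|Y=3) = 0.281701
H(X|Y) = 0.293·1.418403 + 0.070·1.000000 + 0.287·1.487709 + 0.350·0.281701 = 1.01116 bits

I(X;Y) = H(X) - H(X|Y) = 1.55895 - 1.01116 = 0.5478 bits

Cross-check via I(X;Y) = H(X) + H(Y) - H(X,Y): computing H(Y) from the column sums and H(X,Y) from the 12 cells in the same way gives H(Y) = 1.83442 bits and H(X,Y) = 2.84558 bits, so
I(X;Y) = 1.55895 + 1.83442 - 2.84558 = 0.5478 bits ✓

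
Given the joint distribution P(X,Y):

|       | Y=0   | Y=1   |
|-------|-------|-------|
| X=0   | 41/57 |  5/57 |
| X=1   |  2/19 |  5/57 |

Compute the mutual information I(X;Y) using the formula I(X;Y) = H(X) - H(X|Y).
0.0779 bits

I(X;Y) = H(X) - H(X|Y)

Marginal of X (row sums):
  P(X=0) = 41/57 + 5/57 = 46/57
  P(X=1) = 2/19 + 5/57 = 11/57
H(X) = -[(46/57)·log₂(46/57) + (11/57)·log₂(11/57)]
  = 0.24963 + 0.45804 = 0.7077 bits

Marginal of Y (column sums):
  P(Y=0) = 41/57 + 2/19 = 47/57
  P(Y=1) = 5/57 + 5/57 = 10/57
H(X|Y) = Σ_y P(y)·H(X|Y=y):
  Y=0: P(Y=0) = 47/57, P(X|Y=0) = (41/47, 6/47) → H(X|Y=0) = 0.55098
  Y=1: P(Y=1) = 10/57, P(X|Y=1) = (1/2, 1/2) → H(X|Y=1) = 1.00000
H(X|Y) = (47/57)·0.55098 + (10/57)·1.00000 = 0.6298 bits

I(X;Y) = H(X) - H(X|Y) = 0.7077 - 0.6298 = 0.0779 bits

Cross-check via I(X;Y) = H(X) + H(Y) - H(X,Y): computing H(Y) from the column sums and H(X,Y) from the 4 cells in the same way gives H(Y) = 0.6700 bits and H(X,Y) = 1.2998 bits, so
I(X;Y) = 0.7077 + 0.6700 - 1.2998 = 0.0779 bits ✓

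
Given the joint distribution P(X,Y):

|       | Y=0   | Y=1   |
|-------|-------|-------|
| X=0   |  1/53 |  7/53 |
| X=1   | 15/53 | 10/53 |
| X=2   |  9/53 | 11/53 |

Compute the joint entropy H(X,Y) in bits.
2.3684 bits

H(X,Y) = -Σ_{x,y} P(x,y) log₂ P(x,y). Per-cell terms -P(x,y)·log₂P(x,y):
  X=0: 0.1081, 0.3857
  X=1: 0.5154, 0.4540
  X=2: 0.4344, 0.4708
Sum of the 6 terms: H(X,Y) = 2.3684 bits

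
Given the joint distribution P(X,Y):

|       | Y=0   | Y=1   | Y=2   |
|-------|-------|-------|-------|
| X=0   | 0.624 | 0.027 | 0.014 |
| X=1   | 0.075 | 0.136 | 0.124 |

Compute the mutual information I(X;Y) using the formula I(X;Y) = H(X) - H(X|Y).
0.4053 bits

I(X;Y) = H(X) - H(X|Y)

Marginal of X (row sums):
  P(X=0) = 0.624 + 0.027 + 0.014 = 0.665
  P(X=1) = 0.075 + 0.136 + 0.124 = 0.335
H(X) = -[0.665·log₂(0.665) + 0.335·log₂(0.335)]
  = 0.39140 + 0.52855 = 0.91995 bits

Marginal of Y (column sums):
  P(Y=0) = 0.624 + 0.075 = 0.699
  P(Y=1) = 0.027 + 0.136 = 0.163
  P(Y=2) = 0.014 + 0.124 = 0.138
H(X|Y) = Σ_y P(y)·H(X|Y=y):
  Y=0: P(Y=0) = 0.699, P(X|Y=0) = (208/233, 25/233) → H(X|Y=0) = 0.49171
  Y=1: P(Y=1) = 0.163, P(X|Y=1) = (27/163, 136/163) → H(X|Y=1) = 0.64764
  Y=2: P(Y=2) = 0.138, P(X|Y=2) = (7/69, 62/69) → H(X|Y=2) = 0.47357
H(X|Y) = 0.699·0.49171 + 0.163·0.64764 + 0.138·0.47357 = 0.51462 bits

I(X;Y) = H(X) - H(X|Y) = 0.91995 - 0.51462 = 0.4053 bits

Cross-check via I(X;Y) = H(X) + H(Y) - H(X,Y): computing H(Y) from the column sums and H(X,Y) from the 6 cells in the same way gives H(Y) = 1.18201 bits and H(X,Y) = 1.69663 bits, so
I(X;Y) = 0.91995 + 1.18201 - 1.69663 = 0.4053 bits ✓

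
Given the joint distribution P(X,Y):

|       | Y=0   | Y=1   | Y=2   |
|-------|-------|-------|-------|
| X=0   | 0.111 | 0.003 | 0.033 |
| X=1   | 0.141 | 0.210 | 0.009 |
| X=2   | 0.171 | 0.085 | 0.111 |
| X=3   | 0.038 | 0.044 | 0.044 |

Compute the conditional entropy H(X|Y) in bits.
1.6318 bits

H(X|Y) = H(X,Y) - H(Y)

H(X,Y) = -Σ_{x,y} P(x,y) log₂ P(x,y). Per-cell terms -P(x,y)·log₂P(x,y):
  X=0: 0.3520, 0.0251, 0.1624
  X=1: 0.3985, 0.4728, 0.0612
  X=2: 0.4357, 0.3023, 0.3520
  X=3: 0.1793, 0.1983, 0.1983
Sum of the 12 terms: H(X,Y) = 3.1379 bits

Marginal of Y (column sums):
  P(Y=0) = 0.111 + 0.141 + 0.171 + 0.038 = 0.461
  P(Y=1) = 0.003 + 0.210 + 0.085 + 0.044 = 0.342
  P(Y=2) = 0.033 + 0.009 + 0.111 + 0.044 = 0.197
H(Y) = -[0.461·log₂(0.461) + 0.342·log₂(0.342) + 0.197·log₂(0.197)]
  = 0.5150 + 0.5294 + 0.4617 = 1.5061 bits

H(X|Y) = H(X,Y) - H(Y) = 3.1379 - 1.5061 = 1.6318 bits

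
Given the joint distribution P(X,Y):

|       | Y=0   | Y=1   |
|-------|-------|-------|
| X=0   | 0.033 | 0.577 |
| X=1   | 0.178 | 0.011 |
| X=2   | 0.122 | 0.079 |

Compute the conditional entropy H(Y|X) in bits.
0.4400 bits

H(Y|X) = H(X,Y) - H(X)

H(X,Y) = -Σ_{x,y} P(x,y) log₂ P(x,y). Per-cell terms -P(x,y)·log₂P(x,y):
  X=0: 0.162406, 0.457767
  X=1: 0.443229, 0.071570
  X=2: 0.370276, 0.289298
Sum of the 6 terms: H(X,Y) = 1.79455 bits

Marginal of X (row sums):
  P(X=0) = 0.033 + 0.577 = 0.610
  P(X=1) = 0.178 + 0.011 = 0.189
  P(X=2) = 0.122 + 0.079 = 0.201
H(X) = -[0.610·log₂(0.610) + 0.189·log₂(0.189) + 0.201·log₂(0.201)]
  = 0.435002 + 0.454269 + 0.465261 = 1.35453 bits

H(Y|X) = H(X,Y) - H(X) = 1.79455 - 1.35453 = 0.4400 bits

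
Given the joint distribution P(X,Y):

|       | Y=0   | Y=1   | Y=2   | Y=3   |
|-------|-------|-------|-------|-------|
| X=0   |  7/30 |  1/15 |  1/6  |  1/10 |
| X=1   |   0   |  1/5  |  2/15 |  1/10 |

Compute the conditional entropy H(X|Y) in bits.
0.7137 bits

H(X|Y) = H(X,Y) - H(Y)

H(X,Y) = -Σ_{x,y} P(x,y) log₂ P(x,y). Per-cell terms -P(x,y)·log₂P(x,y):
  X=0: 0.4898917, 0.2604594, 0.4308271, 0.3321928
  X=1: 0.0000000, 0.4643856, 0.3875854, 0.3321928
  (cells with P = 0 contribute 0)
Sum of the 8 terms: H(X,Y) = 2.697535 bits

Marginal of Y (column sums):
  P(Y=0) = 7/30 + 0 = 7/30
  P(Y=1) = 1/15 + 1/5 = 4/15
  P(Y=2) = 1/6 + 2/15 = 3/10
  P(Y=3) = 1/10 + 1/10 = 1/5
H(Y) = -[(7/30)·log₂(7/30) + (4/15)·log₂(4/15) + (3/10)·log₂(3/10) + (1/5)·log₂(1/5)]
  = 0.4898917 + 0.5085042 + 0.5210897 + 0.4643856 = 1.983871 bits

H(X|Y) = H(X,Y) - H(Y) = 2.697535 - 1.983871 = 0.7137 bits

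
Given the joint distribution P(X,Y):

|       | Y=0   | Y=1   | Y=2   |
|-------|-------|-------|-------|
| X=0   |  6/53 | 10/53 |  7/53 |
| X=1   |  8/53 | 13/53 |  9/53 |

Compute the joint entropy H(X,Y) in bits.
2.5389 bits

H(X,Y) = -Σ_{x,y} P(x,y) log₂ P(x,y). Per-cell terms -P(x,y)·log₂P(x,y):
  X=0: 0.355807, 0.453961, 0.385735
  X=1: 0.411762, 0.497307, 0.434377
Sum of the 6 terms: H(X,Y) = 2.5389 bits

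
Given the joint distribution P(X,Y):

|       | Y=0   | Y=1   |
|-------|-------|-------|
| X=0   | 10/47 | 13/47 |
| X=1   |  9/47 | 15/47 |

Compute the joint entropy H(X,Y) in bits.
1.9704 bits

H(X,Y) = -Σ_{x,y} P(x,y) log₂ P(x,y). Per-cell terms -P(x,y)·log₂P(x,y):
  X=0: 0.47503, 0.51285
  X=1: 0.45664, 0.52586
Sum of the 4 terms: H(X,Y) = 1.9704 bits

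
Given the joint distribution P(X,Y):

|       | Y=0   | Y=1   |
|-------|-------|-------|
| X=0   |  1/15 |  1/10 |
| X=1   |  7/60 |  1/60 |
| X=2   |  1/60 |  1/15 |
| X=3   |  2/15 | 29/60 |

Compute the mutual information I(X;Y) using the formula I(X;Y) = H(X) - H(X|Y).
0.1594 bits

I(X;Y) = H(X) - H(X|Y)

Marginal of X (row sums):
  P(X=0) = 1/15 + 1/10 = 1/6
  P(X=1) = 7/60 + 1/60 = 2/15
  P(X=2) = 1/60 + 1/15 = 1/12
  P(X=3) = 2/15 + 29/60 = 37/60
H(X) = -[(1/6)·log₂(1/6) + (2/15)·log₂(2/15) + (1/12)·log₂(1/12) + (37/60)·log₂(37/60)]
  = 0.4308271 + 0.3875854 + 0.2987469 + 0.4300863 = 1.547246 bits

Marginal of Y (column sums):
  P(Y=0) = 1/15 + 7/60 + 1/60 + 2/15 = 1/3
  P(Y=1) = 1/10 + 1/60 + 1/15 + 29/60 = 2/3
H(X|Y) = Σ_y P(y)·H(X|Y=y):
  Y=0: P(Y=0) = 1/3, P(X|Y=0) = (1/5, 7/20, 1/20, 2/5) → H(X|Y=0) = 1.7393539
  Y=1: P(Y=1) = 2/3, P(X|Y=1) = (3/20, 1/40, 1/10, 29/40) → H(X|Y=1) = 1.2121475
H(X|Y) = (1/3)·1.7393539 + (2/3)·1.2121475 = 1.387883 bits

I(X;Y) = H(X) - H(X|Y) = 1.547246 - 1.387883 = 0.1594 bits

Cross-check via I(X;Y) = H(X) + H(Y) - H(X,Y): computing H(Y) from the column sums and H(X,Y) from the 8 cells in the same way gives H(Y) = 0.918296 bits and H(X,Y) = 2.306179 bits, so
I(X;Y) = 1.547246 + 0.918296 - 2.306179 = 0.1594 bits ✓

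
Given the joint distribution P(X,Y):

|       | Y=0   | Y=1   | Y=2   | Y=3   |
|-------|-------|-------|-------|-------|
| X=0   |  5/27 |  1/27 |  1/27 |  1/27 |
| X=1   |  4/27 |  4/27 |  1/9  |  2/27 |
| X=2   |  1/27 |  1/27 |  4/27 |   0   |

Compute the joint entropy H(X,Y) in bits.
3.1858 bits

H(X,Y) = -Σ_{x,y} P(x,y) log₂ P(x,y). Per-cell terms -P(x,y)·log₂P(x,y):
  X=0: 0.45055, 0.17611, 0.17611, 0.17611
  X=1: 0.40813, 0.40813, 0.35221, 0.27814
  X=2: 0.17611, 0.17611, 0.40813, 0.00000
  (cells with P = 0 contribute 0)
Sum of the 12 terms: H(X,Y) = 3.1858 bits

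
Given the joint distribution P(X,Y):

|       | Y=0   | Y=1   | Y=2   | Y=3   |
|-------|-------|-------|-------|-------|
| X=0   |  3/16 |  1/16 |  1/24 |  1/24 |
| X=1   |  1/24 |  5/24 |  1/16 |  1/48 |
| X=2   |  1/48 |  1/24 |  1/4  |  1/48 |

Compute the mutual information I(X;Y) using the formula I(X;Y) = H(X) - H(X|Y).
0.4010 bits

I(X;Y) = H(X) - H(X|Y)

Marginal of X (row sums):
  P(X=0) = 3/16 + 1/16 + 1/24 + 1/24 = 1/3
  P(X=1) = 1/24 + 5/24 + 1/16 + 1/48 = 1/3
  P(X=2) = 1/48 + 1/24 + 1/4 + 1/48 = 1/3
H(X) = -[(1/3)·log₂(1/3) + (1/3)·log₂(1/3) + (1/3)·log₂(1/3)]
  = 0.52832 + 0.52832 + 0.52832 = 1.5850 bits

Marginal of Y (column sums):
  P(Y=0) = 3/16 + 1/24 + 1/48 = 1/4
  P(Y=1) = 1/16 + 5/24 + 1/24 = 5/16
  P(Y=2) = 1/24 + 1/16 + 1/4 = 17/48
  P(Y=3) = 1/24 + 1/48 + 1/48 = 1/12
H(X|Y) = Σ_y P(y)·H(X|Y=y):
  Y=0: P(Y=0) = 1/4, P(X|Y=0) = (3/4, 1/6, 1/12) → H(X|Y=0) = 1.04085
  Y=1: P(Y=1) = 5/16, P(X|Y=1) = (1/5, 2/3, 2/15) → H(X|Y=1) = 1.24195
  Y=2: P(Y=2) = 17/48, P(X|Y=2) = (2/17, 3/17, 12/17) → H(X|Y=2) = 1.15955
  Y=3: P(Y=3) = 1/12, P(X|Y=3) = (1/2, 1/4, 1/4) → H(X|Y=3) = 1.50000
H(X|Y) = (1/4)·1.04085 + (5/16)·1.24195 + (17/48)·1.15955 + (1/12)·1.50000 = 1.1840 bits

I(X;Y) = H(X) - H(X|Y) = 1.5850 - 1.1840 = 0.4010 bits

Cross-check via I(X;Y) = H(X) + H(Y) - H(X,Y): computing H(Y) from the column sums and H(X,Y) from the 12 cells in the same way gives H(Y) = 1.8535 bits and H(X,Y) = 3.0375 bits, so
I(X;Y) = 1.5850 + 1.8535 - 3.0375 = 0.4010 bits ✓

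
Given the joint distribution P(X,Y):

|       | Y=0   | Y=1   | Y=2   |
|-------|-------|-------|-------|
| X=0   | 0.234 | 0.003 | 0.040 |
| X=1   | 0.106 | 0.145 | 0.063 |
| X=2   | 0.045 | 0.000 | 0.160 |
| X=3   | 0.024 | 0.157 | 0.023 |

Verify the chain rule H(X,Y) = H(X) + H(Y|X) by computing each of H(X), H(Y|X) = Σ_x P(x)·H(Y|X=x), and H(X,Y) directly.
H(X) = 1.9743 bits, H(Y|X) = 1.0234 bits, H(X,Y) = 2.9977 bits

Marginal of X (row sums):
  P(X=0) = 0.234 + 0.003 + 0.040 = 0.277
  P(X=1) = 0.106 + 0.145 + 0.063 = 0.314
  P(X=2) = 0.045 + 0.000 + 0.160 = 0.205
  P(X=3) = 0.024 + 0.157 + 0.023 = 0.204
H(X) = -[0.277·log₂(0.277) + 0.314·log₂(0.314) + 0.205·log₂(0.205) + 0.204·log₂(0.204)]
  = 0.51302 + 0.52475 + 0.46869 + 0.46785 = 1.9743 bits

H(Y|X) = Σ_x P(x)·H(Y|X=x):
  X=0: P(X=0) = 0.277, P(Y|X=0) = (234/277, 3/277, 40/277) → H(Y|X=0) = 0.67946
  X=1: P(X=1) = 0.314, P(Y|X=1) = (53/157, 145/314, 63/314) → H(Y|X=1) = 1.50859
  X=2: P(X=2) = 0.205, P(Y|X=2) = (9/41, 0, 32/41) → H(Y|X=2) = 0.75928
  X=3: P(X=3) = 0.204, P(Y|X=3) = (2/17, 157/204, 23/204) → H(Y|X=3) = 1.00901
H(Y|X) = 0.277·0.67946 + 0.314·1.50859 + 0.205·0.75928 + 0.204·1.00901 = 1.0234 bits

H(X,Y) = -Σ_{x,y} P(x,y) log₂ P(x,y). Per-cell terms -P(x,y)·log₂P(x,y):
  X=0: 0.49033, 0.02514, 0.18575
  X=1: 0.34321, 0.40395, 0.25128
  X=2: 0.20133, 0.00000, 0.42302
  X=3: 0.12914, 0.41937, 0.12517
  (cells with P = 0 contribute 0)
Sum of the 12 terms: H(X,Y) = 2.9977 bits

Chain rule check:
  H(X) + H(Y|X) = 1.9743 + 1.0234 = 2.9977 bits
  H(X,Y) = 2.9977 bits
✓ Chain rule verified.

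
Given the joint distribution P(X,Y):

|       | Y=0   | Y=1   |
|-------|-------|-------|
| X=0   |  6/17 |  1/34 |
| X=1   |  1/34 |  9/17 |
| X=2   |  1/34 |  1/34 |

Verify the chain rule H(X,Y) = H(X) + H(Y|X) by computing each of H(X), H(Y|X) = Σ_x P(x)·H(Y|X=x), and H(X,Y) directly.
H(X) = 1.2399 bits, H(Y|X) = 0.3747 bits, H(X,Y) = 1.6146 bits

Marginal of X (row sums):
  P(X=0) = 6/17 + 1/34 = 13/34
  P(X=1) = 1/34 + 9/17 = 19/34
  P(X=2) = 1/34 + 1/34 = 1/17
H(X) = -[(13/34)·log₂(13/34) + (19/34)·log₂(19/34) + (1/17)·log₂(1/17)]
  = 0.530332 + 0.469152 + 0.240439 = 1.2399 bits

H(Y|X) = Σ_x P(x)·H(Y|X=x):
  X=0: P(X=0) = 13/34, P(Y|X=0) = (12/13, 1/13) → H(Y|X=0) = 0.391244
  X=1: P(X=1) = 19/34, P(Y|X=1) = (1/19, 18/19) → H(Y|X=1) = 0.297472
  X=2: P(X=2) = 1/17, P(Y|X=2) = (1/2, 1/2) → H(Y|X=2) = 1.000000
H(Y|X) = (13/34)·0.391244 + (19/34)·0.297472 + (1/17)·1.000000 = 0.3747 bits

H(X,Y) = -Σ_{x,y} P(x,y) log₂ P(x,y). Per-cell terms -P(x,y)·log₂P(x,y):
  X=0: 0.530294, 0.149631
  X=1: 0.149631, 0.485755
  X=2: 0.149631, 0.149631
Sum of the 6 terms: H(X,Y) = 1.6146 bits

Chain rule check:
  H(X) + H(Y|X) = 1.2399 + 0.3747 = 1.6146 bits
  H(X,Y) = 1.6146 bits
✓ Chain rule verified.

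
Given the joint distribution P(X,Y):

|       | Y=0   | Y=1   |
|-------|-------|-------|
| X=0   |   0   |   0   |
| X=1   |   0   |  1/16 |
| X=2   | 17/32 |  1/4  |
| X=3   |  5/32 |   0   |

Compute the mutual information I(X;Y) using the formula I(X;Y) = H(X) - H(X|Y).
0.1895 bits

I(X;Y) = H(X) - H(X|Y)

Marginal of X (row sums):
  P(X=0) = 0 + 0 = 0
  P(X=1) = 0 + 1/16 = 1/16
  P(X=2) = 17/32 + 1/4 = 25/32
  P(X=3) = 5/32 + 0 = 5/32
H(X) = -[(1/16)·log₂(1/16) + (25/32)·log₂(25/32) + (5/32)·log₂(5/32)]   (outcomes with P = 0 contribute 0)
  = 0.25000 + 0.27824 + 0.41845 = 0.9467 bits

Marginal of Y (column sums):
  P(Y=0) = 0 + 0 + 17/32 + 5/32 = 11/16
  P(Y=1) = 0 + 1/16 + 1/4 + 0 = 5/16
H(X|Y) = Σ_y P(y)·H(X|Y=y):
  Y=0: P(Y=0) = 11/16, P(X|Y=0) = (0, 0, 17/22, 5/22) → H(X|Y=0) = 0.77323
  Y=1: P(Y=1) = 5/16, P(X|Y=1) = (0, 1/5, 4/5, 0) → H(X|Y=1) = 0.72193
H(X|Y) = (11/16)·0.77323 + (5/16)·0.72193 = 0.7572 bits

I(X;Y) = H(X) - H(X|Y) = 0.9467 - 0.7572 = 0.1895 bits

Cross-check via I(X;Y) = H(X) + H(Y) - H(X,Y): computing H(Y) from the column sums and H(X,Y) from the 8 cells in the same way gives H(Y) = 0.8960 bits and H(X,Y) = 1.6532 bits, so
I(X;Y) = 0.9467 + 0.8960 - 1.6532 = 0.1895 bits ✓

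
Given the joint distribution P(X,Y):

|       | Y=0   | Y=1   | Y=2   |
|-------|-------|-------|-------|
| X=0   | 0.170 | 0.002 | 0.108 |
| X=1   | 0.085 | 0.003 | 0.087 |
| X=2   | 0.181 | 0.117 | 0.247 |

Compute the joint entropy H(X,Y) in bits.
2.7400 bits

H(X,Y) = -Σ_{x,y} P(x,y) log₂ P(x,y). Per-cell terms -P(x,y)·log₂P(x,y):
  X=0: 0.4346, 0.0179, 0.3468
  X=1: 0.3023, 0.0251, 0.3065
  X=2: 0.4463, 0.3622, 0.4983
Sum of the 9 terms: H(X,Y) = 2.7400 bits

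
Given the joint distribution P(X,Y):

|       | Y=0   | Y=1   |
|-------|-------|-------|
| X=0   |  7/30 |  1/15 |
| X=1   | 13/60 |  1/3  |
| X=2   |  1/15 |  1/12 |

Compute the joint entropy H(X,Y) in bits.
2.3159 bits

H(X,Y) = -Σ_{x,y} P(x,y) log₂ P(x,y). Per-cell terms -P(x,y)·log₂P(x,y):
  X=0: 0.48989, 0.26046
  X=1: 0.47806, 0.52832
  X=2: 0.26046, 0.29875
Sum of the 6 terms: H(X,Y) = 2.3159 bits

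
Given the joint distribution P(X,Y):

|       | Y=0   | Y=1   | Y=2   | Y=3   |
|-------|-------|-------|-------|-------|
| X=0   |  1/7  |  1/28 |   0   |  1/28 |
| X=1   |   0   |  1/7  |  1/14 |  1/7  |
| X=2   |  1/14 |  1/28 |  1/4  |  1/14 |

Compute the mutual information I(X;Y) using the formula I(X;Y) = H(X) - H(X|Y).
0.4753 bits

I(X;Y) = H(X) - H(X|Y)

Marginal of X (row sums):
  P(X=0) = 1/7 + 1/28 + 0 + 1/28 = 3/14
  P(X=1) = 0 + 1/7 + 1/14 + 1/7 = 5/14
  P(X=2) = 1/14 + 1/28 + 1/4 + 1/14 = 3/7
H(X) = -[(3/14)·log₂(3/14) + (5/14)·log₂(5/14) + (3/7)·log₂(3/7)]
  = 0.4762 + 0.5305 + 0.5239 = 1.5306 bits

Marginal of Y (column sums):
  P(Y=0) = 1/7 + 0 + 1/14 = 3/14
  P(Y=1) = 1/28 + 1/7 + 1/28 = 3/14
  P(Y=2) = 0 + 1/14 + 1/4 = 9/28
  P(Y=3) = 1/28 + 1/7 + 1/14 = 1/4
H(X|Y) = Σ_y P(y)·H(X|Y=y):
  Y=0: P(Y=0) = 3/14, P(X|Y=0) = (2/3, 0, 1/3) → H(X|Y=0) = 0.9183
  Y=1: P(Y=1) = 3/14, P(X|Y=1) = (1/6, 2/3, 1/6) → H(X|Y=1) = 1.2516
  Y=2: P(Y=2) = 9/28, P(X|Y=2) = (0, 2/9, 7/9) → H(X|Y=2) = 0.7642
  Y=3: P(Y=3) = 1/4, P(X|Y=3) = (1/7, 4/7, 2/7) → H(X|Y=3) = 1.3788
H(X|Y) = (3/14)·0.9183 + (3/14)·1.2516 + (9/28)·0.7642 + (1/4)·1.3788 = 1.0553 bits

I(X;Y) = H(X) - H(X|Y) = 1.5306 - 1.0553 = 0.4753 bits

Cross-check via I(X;Y) = H(X) + H(Y) - H(X,Y): computing H(Y) from the column sums and H(X,Y) from the 12 cells in the same way gives H(Y) = 1.9788 bits and H(X,Y) = 3.0341 bits, so
I(X;Y) = 1.5306 + 1.9788 - 3.0341 = 0.4753 bits ✓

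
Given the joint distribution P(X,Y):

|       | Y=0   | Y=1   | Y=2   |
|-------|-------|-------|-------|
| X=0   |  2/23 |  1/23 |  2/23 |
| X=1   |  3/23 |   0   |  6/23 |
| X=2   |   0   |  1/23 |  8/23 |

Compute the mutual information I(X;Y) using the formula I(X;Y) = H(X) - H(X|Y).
0.2621 bits

I(X;Y) = H(X) - H(X|Y)

Marginal of X (row sums):
  P(X=0) = 2/23 + 1/23 + 2/23 = 5/23
  P(X=1) = 3/23 + 0 + 6/23 = 9/23
  P(X=2) = 0 + 1/23 + 8/23 = 9/23
H(X) = -[(5/23)·log₂(5/23) + (9/23)·log₂(9/23) + (9/23)·log₂(9/23)]
  = 0.4786 + 0.5297 + 0.5297 = 1.5380 bits

Marginal of Y (column sums):
  P(Y=0) = 2/23 + 3/23 + 0 = 5/23
  P(Y=1) = 1/23 + 0 + 1/23 = 2/23
  P(Y=2) = 2/23 + 6/23 + 8/23 = 16/23
H(X|Y) = Σ_y P(y)·H(X|Y=y):
  Y=0: P(Y=0) = 5/23, P(X|Y=0) = (2/5, 3/5, 0) → H(X|Y=0) = 0.9710
  Y=1: P(Y=1) = 2/23, P(X|Y=1) = (1/2, 0, 1/2) → H(X|Y=1) = 1.0000
  Y=2: P(Y=2) = 16/23, P(X|Y=2) = (1/8, 3/8, 1/2) → H(X|Y=2) = 1.4056
H(X|Y) = (5/23)·0.9710 + (2/23)·1.0000 + (16/23)·1.4056 = 1.2759 bits

I(X;Y) = H(X) - H(X|Y) = 1.5380 - 1.2759 = 0.2621 bits

Cross-check via I(X;Y) = H(X) + H(Y) - H(X,Y): computing H(Y) from the column sums and H(X,Y) from the 9 cells in the same way gives H(Y) = 1.1492 bits and H(X,Y) = 2.4251 bits, so
I(X;Y) = 1.5380 + 1.1492 - 2.4251 = 0.2621 bits ✓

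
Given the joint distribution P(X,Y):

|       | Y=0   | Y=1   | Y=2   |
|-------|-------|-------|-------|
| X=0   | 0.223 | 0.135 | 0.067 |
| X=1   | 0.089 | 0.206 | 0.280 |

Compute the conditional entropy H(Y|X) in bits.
1.4447 bits

H(Y|X) = H(X,Y) - H(X)

H(X,Y) = -Σ_{x,y} P(x,y) log₂ P(x,y). Per-cell terms -P(x,y)·log₂P(x,y):
  X=0: 0.4828, 0.3900, 0.2613
  X=1: 0.3106, 0.4695, 0.5142
Sum of the 6 terms: H(X,Y) = 2.4284 bits

Marginal of X (row sums):
  P(X=0) = 0.223 + 0.135 + 0.067 = 0.425
  P(X=1) = 0.089 + 0.206 + 0.280 = 0.575
H(X) = -[0.425·log₂(0.425) + 0.575·log₂(0.575)]
  = 0.5246 + 0.4591 = 0.9837 bits

H(Y|X) = H(X,Y) - H(X) = 2.4284 - 0.9837 = 1.4447 bits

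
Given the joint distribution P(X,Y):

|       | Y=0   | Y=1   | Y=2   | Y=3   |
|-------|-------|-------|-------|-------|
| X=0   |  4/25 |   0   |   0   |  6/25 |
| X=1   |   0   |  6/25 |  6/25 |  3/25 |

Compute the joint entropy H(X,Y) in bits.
2.2725 bits

H(X,Y) = -Σ_{x,y} P(x,y) log₂ P(x,y). Per-cell terms -P(x,y)·log₂P(x,y):
  X=0: 0.42302, 0.00000, 0.00000, 0.49413
  X=1: 0.00000, 0.49413, 0.49413, 0.36707
  (cells with P = 0 contribute 0)
Sum of the 8 terms: H(X,Y) = 2.2725 bits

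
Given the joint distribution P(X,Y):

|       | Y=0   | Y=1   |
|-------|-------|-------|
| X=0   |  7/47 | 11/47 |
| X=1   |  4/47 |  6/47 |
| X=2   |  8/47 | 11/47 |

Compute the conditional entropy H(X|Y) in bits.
1.5329 bits

H(X|Y) = H(X,Y) - H(Y)

H(X,Y) = -Σ_{x,y} P(x,y) log₂ P(x,y). Per-cell terms -P(x,y)·log₂P(x,y):
  X=0: 0.40916, 0.49036
  X=1: 0.30252, 0.37910
  X=2: 0.43482, 0.49036
Sum of the 6 terms: H(X,Y) = 2.5063 bits

Marginal of Y (column sums):
  P(Y=0) = 7/47 + 4/47 + 8/47 = 19/47
  P(Y=1) = 11/47 + 6/47 + 11/47 = 28/47
H(Y) = -[(19/47)·log₂(19/47) + (28/47)·log₂(28/47)]
  = 0.52822 + 0.44516 = 0.9734 bits

H(X|Y) = H(X,Y) - H(Y) = 2.5063 - 0.9734 = 1.5329 bits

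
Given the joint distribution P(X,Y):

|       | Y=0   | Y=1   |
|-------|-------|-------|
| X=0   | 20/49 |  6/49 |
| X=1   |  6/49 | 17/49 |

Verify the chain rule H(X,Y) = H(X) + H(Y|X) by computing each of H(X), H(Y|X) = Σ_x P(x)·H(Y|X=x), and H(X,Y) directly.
H(X) = 0.9973 bits, H(Y|X) = 0.8022 bits, H(X,Y) = 1.7995 bits

Marginal of X (row sums):
  P(X=0) = 20/49 + 6/49 = 26/49
  P(X=1) = 6/49 + 17/49 = 23/49
H(X) = -[(26/49)·log₂(26/49) + (23/49)·log₂(23/49)]
  = 0.48512 + 0.51217 = 0.9973 bits

H(Y|X) = Σ_x P(x)·H(Y|X=x):
  X=0: P(X=0) = 26/49, P(Y|X=0) = (10/13, 3/13) → H(Y|X=0) = 0.77935
  X=1: P(X=1) = 23/49, P(Y|X=1) = (6/23, 17/23) → H(Y|X=1) = 0.82806
H(Y|X) = (26/49)·0.77935 + (23/49)·0.82806 = 0.8022 bits

H(X,Y) = -Σ_{x,y} P(x,y) log₂ P(x,y). Per-cell terms -P(x,y)·log₂P(x,y):
  X=0: 0.52767, 0.37099
  X=1: 0.37099, 0.52986
Sum of the 4 terms: H(X,Y) = 1.7995 bits

Chain rule check:
  H(X) + H(Y|X) = 0.9973 + 0.8022 = 1.7995 bits
  H(X,Y) = 1.7995 bits
✓ Chain rule verified.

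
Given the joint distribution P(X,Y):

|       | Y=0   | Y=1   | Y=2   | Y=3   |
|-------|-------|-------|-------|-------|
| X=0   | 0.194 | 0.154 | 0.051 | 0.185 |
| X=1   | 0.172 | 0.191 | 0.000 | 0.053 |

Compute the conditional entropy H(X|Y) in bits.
0.8893 bits

H(X|Y) = H(X,Y) - H(Y)

H(X,Y) = -Σ_{x,y} P(x,y) log₂ P(x,y). Per-cell terms -P(x,y)·log₂P(x,y):
  X=0: 0.458979, 0.415646, 0.218961, 0.450365
  X=1: 0.436797, 0.456176, 0.000000, 0.224607
  (cells with P = 0 contribute 0)
Sum of the 8 terms: H(X,Y) = 2.66153 bits

Marginal of Y (column sums):
  P(Y=0) = 0.194 + 0.172 = 0.366
  P(Y=1) = 0.154 + 0.191 = 0.345
  P(Y=2) = 0.051 + 0.000 = 0.051
  P(Y=3) = 0.185 + 0.053 = 0.238
H(Y) = -[0.366·log₂(0.366) + 0.345·log₂(0.345) + 0.051·log₂(0.051) + 0.238·log₂(0.238)]
  = 0.530731 + 0.529689 + 0.218961 + 0.492890 = 1.77227 bits

H(X|Y) = H(X,Y) - H(Y) = 2.66153 - 1.77227 = 0.8893 bits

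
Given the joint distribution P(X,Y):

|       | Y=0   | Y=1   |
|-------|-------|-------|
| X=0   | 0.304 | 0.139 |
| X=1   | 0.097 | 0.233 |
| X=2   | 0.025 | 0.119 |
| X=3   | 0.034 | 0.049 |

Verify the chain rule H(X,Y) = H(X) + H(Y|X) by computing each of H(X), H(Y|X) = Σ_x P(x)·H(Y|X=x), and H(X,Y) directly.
H(X) = 1.7488 bits, H(Y|X) = 0.8628 bits, H(X,Y) = 2.6117 bits

Marginal of X (row sums):
  P(X=0) = 0.304 + 0.139 = 0.443
  P(X=1) = 0.097 + 0.233 = 0.330
  P(X=2) = 0.025 + 0.119 = 0.144
  P(X=3) = 0.034 + 0.049 = 0.083
H(X) = -[0.443·log₂(0.443) + 0.330·log₂(0.330) + 0.144·log₂(0.144) + 0.083·log₂(0.083)]
  = 0.52036 + 0.52782 + 0.40260 + 0.29803 = 1.7488 bits

H(Y|X) = Σ_x P(x)·H(Y|X=x):
  X=0: P(X=0) = 0.443, P(Y|X=0) = (304/443, 139/443) → H(Y|X=0) = 0.89748
  X=1: P(X=1) = 0.330, P(Y|X=1) = (97/330, 233/330) → H(Y|X=1) = 0.87376
  X=2: P(X=2) = 0.144, P(Y|X=2) = (25/144, 119/144) → H(Y|X=2) = 0.66590
  X=3: P(X=3) = 0.083, P(Y|X=3) = (34/83, 49/83) → H(Y|X=3) = 0.97631
H(Y|X) = 0.443·0.89748 + 0.330·0.87376 + 0.144·0.66590 + 0.083·0.97631 = 0.8628 bits

H(X,Y) = -Σ_{x,y} P(x,y) log₂ P(x,y). Per-cell terms -P(x,y)·log₂P(x,y):
  X=0: 0.52223, 0.39571
  X=1: 0.32649, 0.48967
  X=2: 0.13305, 0.36545
  X=3: 0.16586, 0.21320
Sum of the 8 terms: H(X,Y) = 2.6117 bits

Chain rule check:
  H(X) + H(Y|X) = 1.7488 + 0.8628 = 2.6116 bits
  H(X,Y) = 2.6117 bits
✓ Chain rule verified (Δ = 0.0001 is 4-dp rounding noise: each of the three values was rounded independently).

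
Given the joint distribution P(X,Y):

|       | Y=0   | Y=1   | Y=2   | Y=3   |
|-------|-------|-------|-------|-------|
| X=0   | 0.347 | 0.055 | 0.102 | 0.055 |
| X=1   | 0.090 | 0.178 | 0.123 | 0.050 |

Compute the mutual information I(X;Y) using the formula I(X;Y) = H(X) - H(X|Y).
0.1572 bits

I(X;Y) = H(X) - H(X|Y)

Marginal of X (row sums):
  P(X=0) = 0.347 + 0.055 + 0.102 + 0.055 = 0.559
  P(X=1) = 0.090 + 0.178 + 0.123 + 0.050 = 0.441
H(X) = -[0.559·log₂(0.559) + 0.441·log₂(0.441)]
  = 0.4690 + 0.5209 = 0.9899 bits

Marginal of Y (column sums):
  P(Y=0) = 0.347 + 0.090 = 0.437
  P(Y=1) = 0.055 + 0.178 = 0.233
  P(Y=2) = 0.102 + 0.123 = 0.225
  P(Y=3) = 0.055 + 0.050 = 0.105
H(X|Y) = Σ_y P(y)·H(X|Y=y):
  Y=0: P(Y=0) = 0.437, P(X|Y=0) = (347/437, 90/437) → H(X|Y=0) = 0.7337
  Y=1: P(Y=1) = 0.233, P(X|Y=1) = (55/233, 178/233) → H(X|Y=1) = 0.7884
  Y=2: P(Y=2) = 0.225, P(X|Y=2) = (34/75, 41/75) → H(X|Y=2) = 0.9937
  Y=3: P(Y=3) = 0.105, P(X|Y=3) = (11/21, 10/21) → H(X|Y=3) = 0.9984
H(X|Y) = 0.437·0.7337 + 0.233·0.7884 + 0.225·0.9937 + 0.105·0.9984 = 0.8327 bits

I(X;Y) = H(X) - H(X|Y) = 0.9899 - 0.8327 = 0.1572 bits

Cross-check via I(X;Y) = H(X) + H(Y) - H(X,Y): computing H(Y) from the column sums and H(X,Y) from the 8 cells in the same way gives H(Y) = 1.8372 bits and H(X,Y) = 2.6699 bits, so
I(X;Y) = 0.9899 + 1.8372 - 2.6699 = 0.1572 bits ✓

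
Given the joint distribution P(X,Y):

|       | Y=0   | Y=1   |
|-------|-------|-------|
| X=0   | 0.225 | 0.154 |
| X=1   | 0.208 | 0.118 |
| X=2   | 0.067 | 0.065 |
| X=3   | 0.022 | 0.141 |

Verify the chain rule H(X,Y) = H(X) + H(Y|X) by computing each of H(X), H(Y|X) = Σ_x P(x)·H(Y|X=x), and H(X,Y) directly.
H(X) = 1.8699 bits, H(Y|X) = 0.9022 bits, H(X,Y) = 2.7721 bits

Marginal of X (row sums):
  P(X=0) = 0.225 + 0.154 = 0.379
  P(X=1) = 0.208 + 0.118 = 0.326
  P(X=2) = 0.067 + 0.065 = 0.132
  P(X=3) = 0.022 + 0.141 = 0.163
H(X) = -[0.379·log₂(0.379) + 0.326·log₂(0.326) + 0.132·log₂(0.132) + 0.163·log₂(0.163)]
  = 0.53050 + 0.52716 + 0.38562 + 0.42658 = 1.8699 bits

H(Y|X) = Σ_x P(x)·H(Y|X=x):
  X=0: P(X=0) = 0.379, P(Y|X=0) = (225/379, 154/379) → H(Y|X=0) = 0.97453
  X=1: P(X=1) = 0.326, P(Y|X=1) = (104/163, 59/163) → H(Y|X=1) = 0.94430
  X=2: P(X=2) = 0.132, P(Y|X=2) = (67/132, 65/132) → H(Y|X=2) = 0.99983
  X=3: P(X=3) = 0.163, P(Y|X=3) = (22/163, 141/163) → H(Y|X=3) = 0.57091
H(Y|X) = 0.379·0.97453 + 0.326·0.94430 + 0.132·0.99983 + 0.163·0.57091 = 0.9022 bits

H(X,Y) = -Σ_{x,y} P(x,y) log₂ P(x,y). Per-cell terms -P(x,y)·log₂P(x,y):
  X=0: 0.48420, 0.41565
  X=1: 0.47119, 0.36381
  X=2: 0.26128, 0.25632
  X=3: 0.12114, 0.39850
Sum of the 8 terms: H(X,Y) = 2.7721 bits

Chain rule check:
  H(X) + H(Y|X) = 1.8699 + 0.9022 = 2.7721 bits
  H(X,Y) = 2.7721 bits
✓ Chain rule verified.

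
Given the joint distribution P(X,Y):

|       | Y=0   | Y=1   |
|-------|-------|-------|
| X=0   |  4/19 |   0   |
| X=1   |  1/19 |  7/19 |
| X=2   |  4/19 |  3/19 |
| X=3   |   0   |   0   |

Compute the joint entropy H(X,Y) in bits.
2.1213 bits

H(X,Y) = -Σ_{x,y} P(x,y) log₂ P(x,y). Per-cell terms -P(x,y)·log₂P(x,y):
  X=0: 0.47325, 0.00000
  X=1: 0.22358, 0.53074
  X=2: 0.47325, 0.42047
  X=3: 0.00000, 0.00000
  (cells with P = 0 contribute 0)
Sum of the 8 terms: H(X,Y) = 2.1213 bits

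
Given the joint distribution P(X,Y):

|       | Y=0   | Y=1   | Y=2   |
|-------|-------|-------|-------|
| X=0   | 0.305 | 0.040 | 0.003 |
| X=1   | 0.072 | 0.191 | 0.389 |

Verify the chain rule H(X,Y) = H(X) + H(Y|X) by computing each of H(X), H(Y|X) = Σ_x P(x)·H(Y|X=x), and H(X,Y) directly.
H(X) = 0.9323 bits, H(Y|X) = 1.0605 bits, H(X,Y) = 1.9928 bits

Marginal of X (row sums):
  P(X=0) = 0.305 + 0.040 + 0.003 = 0.348
  P(X=1) = 0.072 + 0.191 + 0.389 = 0.652
H(X) = -[0.348·log₂(0.348) + 0.652·log₂(0.652)]
  = 0.529949 + 0.402321 = 0.9323 bits

H(Y|X) = Σ_x P(x)·H(Y|X=x):
  X=0: P(X=0) = 0.348, P(Y|X=0) = (305/348, 10/87, 1/116) → H(Y|X=0) = 0.584625
  X=1: P(X=1) = 0.652, P(Y|X=1) = (18/163, 191/652, 389/652) → H(Y|X=1) = 1.314473
H(Y|X) = 0.348·0.584625 + 0.652·1.314473 = 1.0605 bits

H(X,Y) = -Σ_{x,y} P(x,y) log₂ P(x,y). Per-cell terms -P(x,y)·log₂P(x,y):
  X=0: 0.522501, 0.185754, 0.025142
  X=1: 0.273302, 0.456176, 0.529879
Sum of the 6 terms: H(X,Y) = 1.9928 bits

Chain rule check:
  H(X) + H(Y|X) = 0.9323 + 1.0605 = 1.9928 bits
  H(X,Y) = 1.9928 bits
✓ Chain rule verified.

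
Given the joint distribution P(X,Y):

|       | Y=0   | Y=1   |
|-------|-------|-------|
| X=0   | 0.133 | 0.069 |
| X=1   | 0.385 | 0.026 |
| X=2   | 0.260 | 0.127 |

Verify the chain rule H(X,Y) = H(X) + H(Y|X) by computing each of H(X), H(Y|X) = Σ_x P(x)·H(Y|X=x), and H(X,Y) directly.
H(X) = 1.5234 bits, H(Y|X) = 0.6803 bits, H(X,Y) = 2.2037 bits

Marginal of X (row sums):
  P(X=0) = 0.133 + 0.069 = 0.202
  P(X=1) = 0.385 + 0.026 = 0.411
  P(X=2) = 0.260 + 0.127 = 0.387
H(X) = -[0.202·log₂(0.202) + 0.411·log₂(0.411) + 0.387·log₂(0.387)]
  = 0.46613 + 0.52723 + 0.53003 = 1.5234 bits

H(Y|X) = Σ_x P(x)·H(Y|X=x):
  X=0: P(X=0) = 0.202, P(Y|X=0) = (133/202, 69/202) → H(Y|X=0) = 0.92633
  X=1: P(X=1) = 0.411, P(Y|X=1) = (385/411, 26/411) → H(Y|X=1) = 0.34025
  X=2: P(X=2) = 0.387, P(Y|X=2) = (260/387, 127/387) → H(Y|X=2) = 0.91304
H(Y|X) = 0.202·0.92633 + 0.411·0.34025 + 0.387·0.91304 = 0.6803 bits

H(X,Y) = -Σ_{x,y} P(x,y) log₂ P(x,y). Per-cell terms -P(x,y)·log₂P(x,y):
  X=0: 0.38710, 0.26615
  X=1: 0.53017, 0.13690
  X=2: 0.50529, 0.37809
Sum of the 6 terms: H(X,Y) = 2.2037 bits

Chain rule check:
  H(X) + H(Y|X) = 1.5234 + 0.6803 = 2.2037 bits
  H(X,Y) = 2.2037 bits
✓ Chain rule verified.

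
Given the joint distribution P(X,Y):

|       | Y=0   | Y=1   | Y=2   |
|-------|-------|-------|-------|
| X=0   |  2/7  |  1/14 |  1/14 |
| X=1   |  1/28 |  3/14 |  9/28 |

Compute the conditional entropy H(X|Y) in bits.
0.6623 bits

H(X|Y) = H(X,Y) - H(Y)

H(X,Y) = -Σ_{x,y} P(x,y) log₂ P(x,y). Per-cell terms -P(x,y)·log₂P(x,y):
  X=0: 0.51639, 0.27195, 0.27195
  X=1: 0.17169, 0.47623, 0.52632
Sum of the 6 terms: H(X,Y) = 2.23453 bits

Marginal of Y (column sums):
  P(Y=0) = 2/7 + 1/28 = 9/28
  P(Y=1) = 1/14 + 3/14 = 2/7
  P(Y=2) = 1/14 + 9/28 = 11/28
H(Y) = -[(9/28)·log₂(9/28) + (2/7)·log₂(2/7) + (11/28)·log₂(11/28)]
  = 0.52632 + 0.51639 + 0.52954 = 1.57225 bits

H(X|Y) = H(X,Y) - H(Y) = 2.23453 - 1.57225 = 0.6623 bits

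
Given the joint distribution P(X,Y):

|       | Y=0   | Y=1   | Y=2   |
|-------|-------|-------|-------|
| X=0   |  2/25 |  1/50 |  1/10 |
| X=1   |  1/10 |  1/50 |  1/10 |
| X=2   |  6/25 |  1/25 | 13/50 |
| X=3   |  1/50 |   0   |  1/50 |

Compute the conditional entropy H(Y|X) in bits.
1.3140 bits

H(Y|X) = H(X,Y) - H(X)

H(X,Y) = -Σ_{x,y} P(x,y) log₂ P(x,y). Per-cell terms -P(x,y)·log₂P(x,y):
  X=0: 0.291508, 0.112877, 0.332193
  X=1: 0.332193, 0.112877, 0.332193
  X=2: 0.494134, 0.185754, 0.505288
  X=3: 0.112877, 0.000000, 0.112877
  (cells with P = 0 contribute 0)
Sum of the 12 terms: H(X,Y) = 2.92477 bits

Marginal of X (row sums):
  P(X=0) = 2/25 + 1/50 + 1/10 = 1/5
  P(X=1) = 1/10 + 1/50 + 1/10 = 11/50
  P(X=2) = 6/25 + 1/25 + 13/50 = 27/50
  P(X=3) = 1/50 + 0 + 1/50 = 1/25
H(X) = -[(1/5)·log₂(1/5) + (11/50)·log₂(11/50) + (27/50)·log₂(27/50) + (1/25)·log₂(1/25)]
  = 0.464386 + 0.480573 + 0.480043 + 0.185754 = 1.61076 bits

H(Y|X) = H(X,Y) - H(X) = 2.92477 - 1.61076 = 1.3140 bits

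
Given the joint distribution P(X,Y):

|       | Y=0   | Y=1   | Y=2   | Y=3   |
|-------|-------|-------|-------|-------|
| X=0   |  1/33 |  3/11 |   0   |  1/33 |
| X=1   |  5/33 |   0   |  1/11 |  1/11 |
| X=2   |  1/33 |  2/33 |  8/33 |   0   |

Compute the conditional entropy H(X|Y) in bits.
0.8518 bits

H(X|Y) = H(X,Y) - H(Y)

H(X,Y) = -Σ_{x,y} P(x,y) log₂ P(x,y). Per-cell terms -P(x,y)·log₂P(x,y):
  X=0: 0.15286, 0.51122, 0.00000, 0.15286
  X=1: 0.41249, 0.00000, 0.31449, 0.31449
  X=2: 0.15286, 0.24511, 0.49561, 0.00000
  (cells with P = 0 contribute 0)
Sum of the 12 terms: H(X,Y) = 2.7520 bits

Marginal of Y (column sums):
  P(Y=0) = 1/33 + 5/33 + 1/33 = 7/33
  P(Y=1) = 3/11 + 0 + 2/33 = 1/3
  P(Y=2) = 0 + 1/11 + 8/33 = 1/3
  P(Y=3) = 1/33 + 1/11 + 0 = 4/33
H(Y) = -[(7/33)·log₂(7/33) + (1/3)·log₂(1/3) + (1/3)·log₂(1/3) + (4/33)·log₂(4/33)]
  = 0.47452 + 0.52832 + 0.52832 + 0.36902 = 1.9002 bits

H(X|Y) = H(X,Y) - H(Y) = 2.7520 - 1.9002 = 0.8518 bits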